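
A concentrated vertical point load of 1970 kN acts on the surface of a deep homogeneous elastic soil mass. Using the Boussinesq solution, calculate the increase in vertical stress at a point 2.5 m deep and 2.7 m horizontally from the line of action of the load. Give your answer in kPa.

Δσ_z ≈ 21.8 kPa

Boussinesq vertical stress below a point load on an elastic half-space:
Δσ_z = 3P/(2πz²) · [1 + (r/z)²]^(−5/2)
r/z = 2.7/2.5 = 1.08; [1+(r/z)²]^(−5/2) = 0.14476.
Δσ_z = 3×1970/(2π×2.5²) × 0.14476 = 150.5 × 0.14476 = 21.79 kPa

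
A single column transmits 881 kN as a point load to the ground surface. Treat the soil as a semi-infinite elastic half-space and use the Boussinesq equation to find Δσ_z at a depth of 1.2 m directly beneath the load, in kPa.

Boussinesq vertical stress below a point load on an elastic half-space:
Δσ_z = 3P/(2πz²) · [1 + (r/z)²]^(−5/2)
r/z = 0/1.2 = 0; [1+(r/z)²]^(−5/2) = 1.
Δσ_z = 3×881/(2π×1.2²) × 1 = 292.12 × 1 = 292.1 kPa

Δσ_z ≈ 292 kPa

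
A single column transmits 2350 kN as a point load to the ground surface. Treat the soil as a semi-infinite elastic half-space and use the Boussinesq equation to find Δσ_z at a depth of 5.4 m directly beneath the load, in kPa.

Δσ_z ≈ 38.5 kPa

Boussinesq vertical stress below a point load on an elastic half-space:
Δσ_z = 3P/(2πz²) · [1 + (r/z)²]^(−5/2)
r/z = 0/5.4 = 0; [1+(r/z)²]^(−5/2) = 1.
Δσ_z = 3×2350/(2π×5.4²) × 1 = 38.479 × 1 = 38.48 kPa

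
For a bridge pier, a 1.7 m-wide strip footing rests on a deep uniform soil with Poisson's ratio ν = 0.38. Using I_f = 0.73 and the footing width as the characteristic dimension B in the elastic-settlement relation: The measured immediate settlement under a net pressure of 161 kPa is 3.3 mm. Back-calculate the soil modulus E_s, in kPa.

E_s ≈ 51800 kPa

S_e = q·B·(1−ν²)/E_s · I_f  ⇒  E_s = q·B·(1−ν²)·I_f / S_e.
E_s = 161 × 1.7 × 0.8556 × 0.73 / 0.0033 = 51800 kPa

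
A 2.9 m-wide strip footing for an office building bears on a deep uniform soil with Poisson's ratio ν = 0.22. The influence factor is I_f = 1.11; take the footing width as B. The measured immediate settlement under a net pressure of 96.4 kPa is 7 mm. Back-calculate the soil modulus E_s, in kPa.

S_e = q·B·(1−ν²)/E_s · I_f  ⇒  E_s = q·B·(1−ν²)·I_f / S_e.
E_s = 96.4 × 2.9 × 0.9516 × 1.11 / 0.007 = 42180 kPa

E_s ≈ 42200 kPa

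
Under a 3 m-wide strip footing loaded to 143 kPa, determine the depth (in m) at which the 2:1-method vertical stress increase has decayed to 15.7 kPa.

2:1 spreading — at depth z the loaded area has grown by z in each plan dimension:
qB/(B+z) = Δσ_z ⇒ z = qB/Δσ_z − B = 143×3/15.7 − 3 = 24.32 m

z ≈ 24.3 m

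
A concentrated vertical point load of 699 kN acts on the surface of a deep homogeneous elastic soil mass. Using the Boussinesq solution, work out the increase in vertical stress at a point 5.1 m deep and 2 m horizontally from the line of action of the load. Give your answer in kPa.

Boussinesq vertical stress below a point load on an elastic half-space:
Δσ_z = 3P/(2πz²) · [1 + (r/z)²]^(−5/2)
r/z = 2/5.1 = 0.39216; [1+(r/z)²]^(−5/2) = 0.69934.
Δσ_z = 3×699/(2π×5.1²) × 0.69934 = 12.832 × 0.69934 = 8.974 kPa

Δσ_z ≈ 8.97 kPa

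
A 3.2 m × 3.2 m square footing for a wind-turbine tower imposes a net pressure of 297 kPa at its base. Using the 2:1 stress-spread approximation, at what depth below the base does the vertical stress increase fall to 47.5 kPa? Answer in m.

2:1 spreading — at depth z the loaded area has grown by z in each plan dimension:
qB²/(B+z)² = Δσ_z ⇒ z = B(√(q/Δσ_z) − 1) = 3.2×(√(297/47.5) − 1) = 4.802 m

z ≈ 4.8 m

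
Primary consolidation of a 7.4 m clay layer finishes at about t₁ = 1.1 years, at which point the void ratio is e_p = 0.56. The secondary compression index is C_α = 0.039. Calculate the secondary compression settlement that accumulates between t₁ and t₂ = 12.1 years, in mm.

S_s ≈ 193 mm

Secondary compression: S_s = C_α·H/(1+e_p)·log₁₀(t₂/t₁)
S_s = 0.039×7.4/(1+0.56)×log₁₀(12.1/1.1)
    = 0.185 × 1.041 = 0.1927 m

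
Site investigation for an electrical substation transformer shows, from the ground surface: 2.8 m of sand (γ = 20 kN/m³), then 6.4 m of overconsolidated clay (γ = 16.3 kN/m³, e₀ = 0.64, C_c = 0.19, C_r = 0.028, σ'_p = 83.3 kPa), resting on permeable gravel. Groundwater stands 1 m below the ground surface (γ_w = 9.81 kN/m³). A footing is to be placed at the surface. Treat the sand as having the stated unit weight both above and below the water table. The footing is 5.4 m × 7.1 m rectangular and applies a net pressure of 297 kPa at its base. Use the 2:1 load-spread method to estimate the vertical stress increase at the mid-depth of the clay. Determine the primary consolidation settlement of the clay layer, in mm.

Mid-depth of clay below the ground surface: z = 2.8 + 6.4/2 = 6 m.
Total vertical stress at mid-clay: σ_v = 20×2.8 + 16.3×3.2 = 108.16 kPa.
Pore pressure: u = 9.81×(6 − 1) = 49.05 kPa.
Initial effective stress: σ'_0 = σ_v − u = 108.16 − 49.05 = 59.11 kPa.
Stress increase at mid-clay by the 2:1 spreading method:
Δσ = qBL/((B+z)(L+z)) = 297×5.4×7.1/((5.4+6)(7.1+6)) = 76.249 kPa
Final effective stress: σ'_f = 59.11 + 76.249 = 135.36 kPa.
σ'_f = 135.36 > σ'_p = 83.3 kPa, so the stress path crosses the preconsolidation pressure — recompression up to σ'_p, then virgin compression beyond:
S_c = H/(1+e₀)·[C_r·log₁₀(σ'_p/σ'_0) + C_c·log₁₀(σ'_f/σ'_p)]
    = 6.4/1.64 × [0.028×log₁₀(83.3/59.11) + 0.19×log₁₀(135.36/83.3)]
    = 3.9024 × [0.0041716 + 0.040061] = 0.1726 m

S_c ≈ 173 mm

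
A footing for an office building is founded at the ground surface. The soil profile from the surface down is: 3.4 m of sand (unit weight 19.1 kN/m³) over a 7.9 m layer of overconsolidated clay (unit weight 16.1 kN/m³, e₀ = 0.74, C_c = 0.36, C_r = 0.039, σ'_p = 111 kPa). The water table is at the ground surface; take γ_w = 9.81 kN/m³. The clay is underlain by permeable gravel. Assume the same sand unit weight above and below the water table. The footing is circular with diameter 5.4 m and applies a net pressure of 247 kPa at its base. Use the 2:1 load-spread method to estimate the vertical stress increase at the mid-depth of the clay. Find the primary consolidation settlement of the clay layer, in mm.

S_c ≈ 44.6 mm

Mid-depth of clay below the ground surface: z = 3.4 + 7.9/2 = 7.35 m.
Total vertical stress at mid-clay: σ_v = 19.1×3.4 + 16.1×3.95 = 128.53 kPa.
Pore pressure: u = 9.81×(7.35 − 0) = 72.103 kPa.
Initial effective stress: σ'_0 = σ_v − u = 128.53 − 72.103 = 56.427 kPa.
Stress increase at mid-clay by the 2:1 spreading method:
Δσ ≈ qD²/(D+z)² = 247×5.4²/(5.4+7.35)² = 44.306 kPa
Final effective stress: σ'_f = 56.427 + 44.306 = 100.73 kPa.
σ'_f = 100.73 ≤ σ'_p = 111 kPa, so the clay remains overconsolidated and only the recompression index applies:
S_c = C_r·H/(1+e₀)·log₁₀(σ'_f/σ'_0) = 0.039×7.9/1.74×log₁₀(100.73/56.427)
    = 0.17707 × 0.25167 = 0.04456 m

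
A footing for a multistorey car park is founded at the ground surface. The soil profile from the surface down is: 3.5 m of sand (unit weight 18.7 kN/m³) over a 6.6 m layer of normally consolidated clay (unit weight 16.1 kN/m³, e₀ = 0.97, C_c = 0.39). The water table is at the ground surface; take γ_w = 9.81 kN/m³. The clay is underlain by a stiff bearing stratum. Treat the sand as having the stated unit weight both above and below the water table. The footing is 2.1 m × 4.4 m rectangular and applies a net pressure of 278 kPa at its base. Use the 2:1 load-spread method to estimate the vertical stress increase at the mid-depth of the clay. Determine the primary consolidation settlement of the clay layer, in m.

S_c ≈ 0.229 m

Mid-depth of clay below the ground surface: z = 3.5 + 6.6/2 = 6.8 m.
Total vertical stress at mid-clay: σ_v = 18.7×3.5 + 16.1×3.3 = 118.58 kPa.
Pore pressure: u = 9.81×(6.8 − 0) = 66.708 kPa.
Initial effective stress: σ'_0 = σ_v − u = 118.58 − 66.708 = 51.872 kPa.
Stress increase at mid-clay by the 2:1 spreading method:
Δσ = qBL/((B+z)(L+z)) = 278×2.1×4.4/((2.1+6.8)(4.4+6.8)) = 25.77 kPa
Final effective stress: σ'_f = σ'_0 + Δσ = 51.872 + 25.77 = 77.642 kPa.
Normally consolidated clay, so the full stress increment lies on the virgin compression line:
S_c = C_c·H/(1+e₀)·log₁₀(σ'_f/σ'_0) = 0.39×6.6/(1+0.97)×log₁₀(77.642/51.872)
    = 1.3066 × 0.17516 = 0.2289 m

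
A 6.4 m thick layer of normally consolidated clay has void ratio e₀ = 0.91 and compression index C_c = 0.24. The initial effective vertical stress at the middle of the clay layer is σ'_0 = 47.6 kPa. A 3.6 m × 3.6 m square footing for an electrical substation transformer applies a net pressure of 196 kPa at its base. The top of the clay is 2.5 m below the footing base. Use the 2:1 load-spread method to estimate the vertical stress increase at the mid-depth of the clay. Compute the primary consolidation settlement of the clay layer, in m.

Mid-depth of clay below the footing base: z = 2.5 + 6.4/2 = 5.7 m.
Stress increase at mid-clay by the 2:1 spreading method:
Δσ = qBL/((B+z)(L+z)) = 196×3.6×3.6/((3.6+5.7)(3.6+5.7)) = 29.369 kPa
Final effective stress: σ'_f = σ'_0 + Δσ = 47.6 + 29.369 = 76.969 kPa.
Normally consolidated clay, so the full stress increment lies on the virgin compression line:
S_c = C_c·H/(1+e₀)·log₁₀(σ'_f/σ'_0) = 0.24×6.4/(1+0.91)×log₁₀(76.969/47.6)
    = 0.80419 × 0.20871 = 0.1678 m

S_c ≈ 0.168 m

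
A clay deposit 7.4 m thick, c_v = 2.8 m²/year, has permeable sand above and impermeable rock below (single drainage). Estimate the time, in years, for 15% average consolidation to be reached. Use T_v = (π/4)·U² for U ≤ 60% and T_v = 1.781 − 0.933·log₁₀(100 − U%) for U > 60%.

Drainage path length: H_d = H = 7.4 m (single drainage).
U ≤ 60%: T_v = (π/4)·U² = (π/4)×0.15² = 0.017671.
t = T_v·H_d²/c_v = 0.017671×7.4²/2.8 = 0.3456 years.

t ≈ 0.346 years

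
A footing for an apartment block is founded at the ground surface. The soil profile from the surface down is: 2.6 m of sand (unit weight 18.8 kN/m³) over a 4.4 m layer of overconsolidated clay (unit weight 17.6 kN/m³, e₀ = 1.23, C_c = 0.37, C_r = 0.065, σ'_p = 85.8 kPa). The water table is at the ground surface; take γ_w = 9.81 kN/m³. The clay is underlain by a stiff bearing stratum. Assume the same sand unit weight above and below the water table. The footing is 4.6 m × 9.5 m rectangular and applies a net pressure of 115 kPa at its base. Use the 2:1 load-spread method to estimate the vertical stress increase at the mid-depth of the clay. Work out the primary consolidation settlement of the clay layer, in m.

Mid-depth of clay below the ground surface: z = 2.6 + 4.4/2 = 4.8 m.
Total vertical stress at mid-clay: σ_v = 18.8×2.6 + 17.6×2.2 = 87.6 kPa.
Pore pressure: u = 9.81×(4.8 − 0) = 47.088 kPa.
Initial effective stress: σ'_0 = σ_v − u = 87.6 − 47.088 = 40.512 kPa.
Stress increase at mid-clay by the 2:1 spreading method:
Δσ = qBL/((B+z)(L+z)) = 115×4.6×9.5/((4.6+4.8)(9.5+4.8)) = 37.387 kPa
Final effective stress: σ'_f = 40.512 + 37.387 = 77.899 kPa.
σ'_f = 77.899 ≤ σ'_p = 85.8 kPa, so the clay remains overconsolidated and only the recompression index applies:
S_c = C_r·H/(1+e₀)·log₁₀(σ'_f/σ'_0) = 0.065×4.4/2.23×log₁₀(77.899/40.512)
    = 0.12825 × 0.28395 = 0.03642 m

S_c ≈ 0.0364 m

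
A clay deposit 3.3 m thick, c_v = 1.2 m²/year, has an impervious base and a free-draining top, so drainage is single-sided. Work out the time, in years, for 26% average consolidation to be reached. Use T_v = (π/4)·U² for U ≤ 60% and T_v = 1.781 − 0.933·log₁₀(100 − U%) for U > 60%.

t ≈ 0.482 years

Drainage path length: H_d = H = 3.3 m (single drainage).
U ≤ 60%: T_v = (π/4)·U² = (π/4)×0.26² = 0.053093.
t = T_v·H_d²/c_v = 0.053093×3.3²/1.2 = 0.4818 years.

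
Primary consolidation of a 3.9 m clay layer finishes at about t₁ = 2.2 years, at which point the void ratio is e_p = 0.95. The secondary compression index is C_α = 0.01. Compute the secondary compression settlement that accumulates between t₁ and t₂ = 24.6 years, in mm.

S_s ≈ 21 mm

Secondary compression: S_s = C_α·H/(1+e_p)·log₁₀(t₂/t₁)
S_s = 0.01×3.9/(1+0.95)×log₁₀(24.6/2.2)
    = 0.02 × 1.049 = 0.02097 m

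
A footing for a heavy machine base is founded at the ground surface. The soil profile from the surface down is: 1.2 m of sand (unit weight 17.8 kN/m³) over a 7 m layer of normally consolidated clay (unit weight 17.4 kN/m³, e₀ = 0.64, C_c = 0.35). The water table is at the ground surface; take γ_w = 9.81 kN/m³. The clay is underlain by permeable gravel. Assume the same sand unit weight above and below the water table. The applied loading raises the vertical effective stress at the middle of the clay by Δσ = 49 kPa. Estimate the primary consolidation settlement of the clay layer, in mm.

Mid-depth of clay below the ground surface: z = 1.2 + 7/2 = 4.7 m.
Total vertical stress at mid-clay: σ_v = 17.8×1.2 + 17.4×3.5 = 82.26 kPa.
Pore pressure: u = 9.81×(4.7 − 0) = 46.107 kPa.
Initial effective stress: σ'_0 = σ_v − u = 82.26 − 46.107 = 36.153 kPa.
Final effective stress: σ'_f = σ'_0 + Δσ = 36.153 + 49 = 85.153 kPa.
Normally consolidated clay, so the full stress increment lies on the virgin compression line:
S_c = C_c·H/(1+e₀)·log₁₀(σ'_f/σ'_0) = 0.35×7/(1+0.64)×log₁₀(85.153/36.153)
    = 1.4939 × 0.37206 = 0.5558 m

S_c ≈ 556 mm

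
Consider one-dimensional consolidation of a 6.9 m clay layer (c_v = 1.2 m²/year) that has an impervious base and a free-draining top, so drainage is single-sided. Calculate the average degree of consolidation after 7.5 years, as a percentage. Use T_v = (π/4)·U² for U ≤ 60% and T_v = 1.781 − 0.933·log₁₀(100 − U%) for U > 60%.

Drainage path length: H_d = H = 6.9 m (single drainage).
T_v = c_v·t/H_d² = 1.2×7.5/6.9² = 0.18904.
T_v = 0.18904 corresponds to the U ≤ 60% branch:
U = √(4T_v/π) = 0.4906

U ≈ 49.1 %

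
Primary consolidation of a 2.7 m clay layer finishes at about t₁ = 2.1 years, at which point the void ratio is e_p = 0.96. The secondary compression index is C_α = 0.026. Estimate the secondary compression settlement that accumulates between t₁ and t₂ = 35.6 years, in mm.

Secondary compression: S_s = C_α·H/(1+e_p)·log₁₀(t₂/t₁)
S_s = 0.026×2.7/(1+0.96)×log₁₀(35.6/2.1)
    = 0.03582 × 1.229 = 0.04403 m

S_s ≈ 44 mm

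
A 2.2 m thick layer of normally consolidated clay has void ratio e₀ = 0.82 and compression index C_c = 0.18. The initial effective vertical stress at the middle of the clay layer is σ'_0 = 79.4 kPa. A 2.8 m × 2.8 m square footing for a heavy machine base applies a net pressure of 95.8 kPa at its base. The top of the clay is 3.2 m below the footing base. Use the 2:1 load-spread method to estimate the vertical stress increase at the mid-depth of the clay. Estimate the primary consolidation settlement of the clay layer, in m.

S_c ≈ 0.0163 m

Mid-depth of clay below the footing base: z = 3.2 + 2.2/2 = 4.3 m.
Stress increase at mid-clay by the 2:1 spreading method:
Δσ = qBL/((B+z)(L+z)) = 95.8×2.8×2.8/((2.8+4.3)(2.8+4.3)) = 14.899 kPa
Final effective stress: σ'_f = σ'_0 + Δσ = 79.4 + 14.899 = 94.299 kPa.
Normally consolidated clay, so the full stress increment lies on the virgin compression line:
S_c = C_c·H/(1+e₀)·log₁₀(σ'_f/σ'_0) = 0.18×2.2/(1+0.82)×log₁₀(94.299/79.4)
    = 0.21758 × 0.074687 = 0.01625 m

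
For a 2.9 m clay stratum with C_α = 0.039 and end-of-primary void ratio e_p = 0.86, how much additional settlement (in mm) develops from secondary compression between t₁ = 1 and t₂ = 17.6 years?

S_s ≈ 75.7 mm

Secondary compression: S_s = C_α·H/(1+e_p)·log₁₀(t₂/t₁)
S_s = 0.039×2.9/(1+0.86)×log₁₀(17.6/1)
    = 0.06081 × 1.246 = 0.07574 m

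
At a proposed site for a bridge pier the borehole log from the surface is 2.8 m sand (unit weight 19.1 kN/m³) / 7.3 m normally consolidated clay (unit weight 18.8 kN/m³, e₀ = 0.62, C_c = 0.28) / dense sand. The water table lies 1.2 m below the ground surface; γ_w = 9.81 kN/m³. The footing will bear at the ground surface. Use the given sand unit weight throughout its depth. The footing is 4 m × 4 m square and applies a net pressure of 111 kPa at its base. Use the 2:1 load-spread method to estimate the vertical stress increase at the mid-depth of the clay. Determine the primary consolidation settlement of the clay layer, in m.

Mid-depth of clay below the ground surface: z = 2.8 + 7.3/2 = 6.45 m.
Total vertical stress at mid-clay: σ_v = 19.1×2.8 + 18.8×3.65 = 122.1 kPa.
Pore pressure: u = 9.81×(6.45 − 1.2) = 51.503 kPa.
Initial effective stress: σ'_0 = σ_v − u = 122.1 − 51.503 = 70.597 kPa.
Stress increase at mid-clay by the 2:1 spreading method:
Δσ = qBL/((B+z)(L+z)) = 111×4×4/((4+6.45)(4+6.45)) = 16.263 kPa
Final effective stress: σ'_f = σ'_0 + Δσ = 70.597 + 16.263 = 86.86 kPa.
Normally consolidated clay, so the full stress increment lies on the virgin compression line:
S_c = C_c·H/(1+e₀)·log₁₀(σ'_f/σ'_0) = 0.28×7.3/(1+0.62)×log₁₀(86.86/70.597)
    = 1.2617 × 0.090034 = 0.1136 m

S_c ≈ 0.114 m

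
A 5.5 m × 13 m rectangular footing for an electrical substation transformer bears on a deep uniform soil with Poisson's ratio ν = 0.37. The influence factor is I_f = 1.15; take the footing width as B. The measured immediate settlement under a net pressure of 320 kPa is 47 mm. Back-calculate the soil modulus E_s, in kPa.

E_s ≈ 37200 kPa

S_e = q·B·(1−ν²)/E_s · I_f  ⇒  E_s = q·B·(1−ν²)·I_f / S_e.
E_s = 320 × 5.5 × 0.8631 × 1.15 / 0.047 = 37170 kPa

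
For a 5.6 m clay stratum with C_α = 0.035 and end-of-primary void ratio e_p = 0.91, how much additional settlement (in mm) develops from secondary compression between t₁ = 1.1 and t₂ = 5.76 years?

S_s ≈ 73.8 mm

Secondary compression: S_s = C_α·H/(1+e_p)·log₁₀(t₂/t₁)
S_s = 0.035×5.6/(1+0.91)×log₁₀(5.76/1.1)
    = 0.1026 × 0.719 = 0.07379 m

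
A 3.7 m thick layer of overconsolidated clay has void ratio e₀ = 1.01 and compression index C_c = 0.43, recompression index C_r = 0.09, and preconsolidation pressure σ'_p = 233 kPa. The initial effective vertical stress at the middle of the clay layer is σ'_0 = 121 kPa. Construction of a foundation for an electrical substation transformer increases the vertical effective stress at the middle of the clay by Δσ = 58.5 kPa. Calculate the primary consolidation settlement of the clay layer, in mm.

Final effective stress: σ'_f = 121 + 58.5 = 179.5 kPa.
σ'_f = 179.5 ≤ σ'_p = 233 kPa, so the clay remains overconsolidated and only the recompression index applies:
S_c = C_r·H/(1+e₀)·log₁₀(σ'_f/σ'_0) = 0.09×3.7/2.01×log₁₀(179.5/121)
    = 0.16567 × 0.17128 = 0.02838 m

S_c ≈ 28.4 mm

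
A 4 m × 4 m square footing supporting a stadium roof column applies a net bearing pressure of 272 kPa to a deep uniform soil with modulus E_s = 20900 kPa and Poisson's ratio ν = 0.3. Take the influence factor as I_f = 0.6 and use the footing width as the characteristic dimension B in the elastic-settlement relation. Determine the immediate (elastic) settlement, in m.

S_e ≈ 0.0284 m

Immediate (elastic) settlement: S_e = q·B·(1−ν²)/E_s · I_f.
S_e = 272 × 4 × (1 − 0.3²) / 20900 × 0.6
    = 272 × 4 × 0.91 / 20900 × 0.6
    = 0.02842 m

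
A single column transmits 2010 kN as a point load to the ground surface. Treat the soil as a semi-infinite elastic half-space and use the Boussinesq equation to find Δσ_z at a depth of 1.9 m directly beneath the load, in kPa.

Boussinesq vertical stress below a point load on an elastic half-space:
Δσ_z = 3P/(2πz²) · [1 + (r/z)²]^(−5/2)
r/z = 0/1.9 = 0; [1+(r/z)²]^(−5/2) = 1.
Δσ_z = 3×2010/(2π×1.9²) × 1 = 265.85 × 1 = 265.9 kPa

Δσ_z ≈ 266 kPa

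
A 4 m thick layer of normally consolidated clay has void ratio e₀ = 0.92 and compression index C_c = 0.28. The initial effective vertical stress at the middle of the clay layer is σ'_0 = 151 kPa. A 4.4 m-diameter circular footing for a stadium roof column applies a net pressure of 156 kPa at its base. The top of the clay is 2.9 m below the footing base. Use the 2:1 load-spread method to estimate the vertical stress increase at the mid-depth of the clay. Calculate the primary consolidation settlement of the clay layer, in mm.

S_c ≈ 52.7 mm

Mid-depth of clay below the footing base: z = 2.9 + 4/2 = 4.9 m.
Stress increase at mid-clay by the 2:1 spreading method:
Δσ ≈ qD²/(D+z)² = 156×4.4²/(4.4+4.9)² = 34.919 kPa
Final effective stress: σ'_f = σ'_0 + Δσ = 151 + 34.919 = 185.92 kPa.
Normally consolidated clay, so the full stress increment lies on the virgin compression line:
S_c = C_c·H/(1+e₀)·log₁₀(σ'_f/σ'_0) = 0.28×4/(1+0.92)×log₁₀(185.92/151)
    = 0.58333 × 0.090349 = 0.0527 m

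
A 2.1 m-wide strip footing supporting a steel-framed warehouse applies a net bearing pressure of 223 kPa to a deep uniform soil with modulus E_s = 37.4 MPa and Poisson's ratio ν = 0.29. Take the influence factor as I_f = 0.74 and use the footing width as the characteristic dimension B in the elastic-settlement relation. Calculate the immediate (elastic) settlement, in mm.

S_e ≈ 8.49 mm

Immediate (elastic) settlement: S_e = q·B·(1−ν²)/E_s · I_f.
E_s = 37.4 MPa = 37400 kPa.
S_e = 223 × 2.1 × (1 − 0.29²) / 37400 × 0.74
    = 223 × 2.1 × 0.9159 / 37400 × 0.74
    = 0.008487 m = 8.487 mm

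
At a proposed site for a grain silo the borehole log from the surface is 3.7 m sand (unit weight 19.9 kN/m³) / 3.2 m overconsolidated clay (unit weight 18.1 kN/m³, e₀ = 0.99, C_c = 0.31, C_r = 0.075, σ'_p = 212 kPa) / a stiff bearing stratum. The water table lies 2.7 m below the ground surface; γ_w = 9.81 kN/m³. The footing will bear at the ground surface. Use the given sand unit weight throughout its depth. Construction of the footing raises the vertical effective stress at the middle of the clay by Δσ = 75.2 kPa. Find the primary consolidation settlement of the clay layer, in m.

Mid-depth of clay below the ground surface: z = 3.7 + 3.2/2 = 5.3 m.
Total vertical stress at mid-clay: σ_v = 19.9×3.7 + 18.1×1.6 = 102.59 kPa.
Pore pressure: u = 9.81×(5.3 − 2.7) = 25.506 kPa.
Initial effective stress: σ'_0 = σ_v − u = 102.59 − 25.506 = 77.084 kPa.
Final effective stress: σ'_f = 77.084 + 75.2 = 152.28 kPa.
σ'_f = 152.28 ≤ σ'_p = 212 kPa, so the clay remains overconsolidated and only the recompression index applies:
S_c = C_r·H/(1+e₀)·log₁₀(σ'_f/σ'_0) = 0.075×3.2/1.99×log₁₀(152.28/77.084)
    = 0.1206 × 0.29568 = 0.03566 m

S_c ≈ 0.0357 m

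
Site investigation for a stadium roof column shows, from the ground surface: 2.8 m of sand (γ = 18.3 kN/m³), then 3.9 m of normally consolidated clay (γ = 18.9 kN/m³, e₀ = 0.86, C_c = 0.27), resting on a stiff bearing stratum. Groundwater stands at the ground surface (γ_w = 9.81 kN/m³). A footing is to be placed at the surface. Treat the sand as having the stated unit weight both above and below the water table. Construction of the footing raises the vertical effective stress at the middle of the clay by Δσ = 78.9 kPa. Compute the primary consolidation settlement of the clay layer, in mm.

S_c ≈ 262 mm

Mid-depth of clay below the ground surface: z = 2.8 + 3.9/2 = 4.75 m.
Total vertical stress at mid-clay: σ_v = 18.3×2.8 + 18.9×1.95 = 88.095 kPa.
Pore pressure: u = 9.81×(4.75 − 0) = 46.598 kPa.
Initial effective stress: σ'_0 = σ_v − u = 88.095 − 46.598 = 41.497 kPa.
Final effective stress: σ'_f = σ'_0 + Δσ = 41.497 + 78.9 = 120.4 kPa.
Normally consolidated clay, so the full stress increment lies on the virgin compression line:
S_c = C_c·H/(1+e₀)·log₁₀(σ'_f/σ'_0) = 0.27×3.9/(1+0.86)×log₁₀(120.4/41.497)
    = 0.56613 × 0.46261 = 0.2619 m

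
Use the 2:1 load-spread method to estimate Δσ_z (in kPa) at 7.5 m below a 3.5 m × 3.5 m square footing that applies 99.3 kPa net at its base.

By the 2:1 method the load spreads at 1 horizontal : 2 vertical, so at depth z the loaded area has grown by z in each plan dimension:
Δσ = qBL/((B+z)(L+z)) = 99.3×3.5×3.5/((3.5+7.5)(3.5+7.5)) = 10.053 kPa

Δσ_z ≈ 10.1 kPa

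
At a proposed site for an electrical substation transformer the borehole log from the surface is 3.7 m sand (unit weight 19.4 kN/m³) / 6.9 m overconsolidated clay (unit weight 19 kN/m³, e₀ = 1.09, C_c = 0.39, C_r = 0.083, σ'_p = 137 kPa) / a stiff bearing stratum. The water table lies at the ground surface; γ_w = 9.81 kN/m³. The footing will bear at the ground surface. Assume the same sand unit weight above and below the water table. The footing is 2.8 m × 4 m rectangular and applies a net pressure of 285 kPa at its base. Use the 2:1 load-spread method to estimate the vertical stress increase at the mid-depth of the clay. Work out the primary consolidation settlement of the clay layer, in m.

Mid-depth of clay below the ground surface: z = 3.7 + 6.9/2 = 7.15 m.
Total vertical stress at mid-clay: σ_v = 19.4×3.7 + 19×3.45 = 137.33 kPa.
Pore pressure: u = 9.81×(7.15 − 0) = 70.142 kPa.
Initial effective stress: σ'_0 = σ_v − u = 137.33 − 70.142 = 67.188 kPa.
Stress increase at mid-clay by the 2:1 spreading method:
Δσ = qBL/((B+z)(L+z)) = 285×2.8×4/((2.8+7.15)(4+7.15)) = 28.772 kPa
Final effective stress: σ'_f = 67.188 + 28.772 = 95.96 kPa.
σ'_f = 95.96 ≤ σ'_p = 137 kPa, so the clay remains overconsolidated and only the recompression index applies:
S_c = C_r·H/(1+e₀)·log₁₀(σ'_f/σ'_0) = 0.083×6.9/2.09×log₁₀(95.96/67.188)
    = 0.27402 × 0.1548 = 0.04242 m

S_c ≈ 0.0424 m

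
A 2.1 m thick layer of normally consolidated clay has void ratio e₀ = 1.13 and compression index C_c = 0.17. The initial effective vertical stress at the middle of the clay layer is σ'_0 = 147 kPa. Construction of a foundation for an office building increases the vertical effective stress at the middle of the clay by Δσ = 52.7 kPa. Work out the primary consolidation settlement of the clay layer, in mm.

S_c ≈ 22.3 mm

Final effective stress: σ'_f = σ'_0 + Δσ = 147 + 52.7 = 199.7 kPa.
Normally consolidated clay, so the full stress increment lies on the virgin compression line:
S_c = C_c·H/(1+e₀)·log₁₀(σ'_f/σ'_0) = 0.17×2.1/(1+1.13)×log₁₀(199.7/147)
    = 0.16761 × 0.13306 = 0.0223 m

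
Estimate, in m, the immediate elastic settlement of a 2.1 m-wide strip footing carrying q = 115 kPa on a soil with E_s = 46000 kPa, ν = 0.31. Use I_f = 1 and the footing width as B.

S_e ≈ 0.00475 m

Immediate (elastic) settlement: S_e = q·B·(1−ν²)/E_s · I_f.
S_e = 115 × 2.1 × (1 − 0.31²) / 46000 × 1
    = 115 × 2.1 × 0.9039 / 46000 × 1
    = 0.004745 m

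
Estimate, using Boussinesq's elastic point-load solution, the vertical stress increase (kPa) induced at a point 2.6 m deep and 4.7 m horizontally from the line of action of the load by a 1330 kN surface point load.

Boussinesq vertical stress below a point load on an elastic half-space:
Δσ_z = 3P/(2πz²) · [1 + (r/z)²]^(−5/2)
r/z = 4.7/2.6 = 1.8077; [1+(r/z)²]^(−5/2) = 0.026577.
Δσ_z = 3×1330/(2π×2.6²) × 0.026577 = 93.939 × 0.026577 = 2.497 kPa

Δσ_z ≈ 2.5 kPa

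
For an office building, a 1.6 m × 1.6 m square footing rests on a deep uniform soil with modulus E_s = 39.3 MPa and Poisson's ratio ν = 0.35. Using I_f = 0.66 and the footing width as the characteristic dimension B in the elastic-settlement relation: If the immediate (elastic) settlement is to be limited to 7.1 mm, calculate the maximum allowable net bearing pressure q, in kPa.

E_s = 39.3 MPa = 39300 kPa.
S_e = q·B·(1−ν²)/E_s · I_f  ⇒  q = S_e·E_s / (B·(1−ν²)·I_f).
q = 0.0071 × 39300 / (1.6 × 0.8775 × 0.66) = 301.1 kPa

q ≈ 301 kPa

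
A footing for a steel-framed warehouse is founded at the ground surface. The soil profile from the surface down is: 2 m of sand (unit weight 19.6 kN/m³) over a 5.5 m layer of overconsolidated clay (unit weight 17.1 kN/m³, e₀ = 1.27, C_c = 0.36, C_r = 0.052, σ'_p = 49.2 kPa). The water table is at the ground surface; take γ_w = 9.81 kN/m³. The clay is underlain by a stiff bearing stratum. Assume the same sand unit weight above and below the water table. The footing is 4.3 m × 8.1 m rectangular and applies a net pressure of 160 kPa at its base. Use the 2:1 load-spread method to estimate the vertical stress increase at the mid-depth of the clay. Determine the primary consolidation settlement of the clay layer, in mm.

S_c ≈ 230 mm

Mid-depth of clay below the ground surface: z = 2 + 5.5/2 = 4.75 m.
Total vertical stress at mid-clay: σ_v = 19.6×2 + 17.1×2.75 = 86.225 kPa.
Pore pressure: u = 9.81×(4.75 − 0) = 46.598 kPa.
Initial effective stress: σ'_0 = σ_v − u = 86.225 − 46.598 = 39.627 kPa.
Stress increase at mid-clay by the 2:1 spreading method:
Δσ = qBL/((B+z)(L+z)) = 160×4.3×8.1/((4.3+4.75)(8.1+4.75)) = 47.921 kPa
Final effective stress: σ'_f = 39.627 + 47.921 = 87.548 kPa.
σ'_f = 87.548 > σ'_p = 49.2 kPa, so the stress path crosses the preconsolidation pressure — recompression up to σ'_p, then virgin compression beyond:
S_c = H/(1+e₀)·[C_r·log₁₀(σ'_p/σ'_0) + C_c·log₁₀(σ'_f/σ'_p)]
    = 5.5/2.27 × [0.052×log₁₀(49.2/39.627) + 0.36×log₁₀(87.548/49.2)]
    = 2.4229 × [0.0048866 + 0.090101] = 0.2301 m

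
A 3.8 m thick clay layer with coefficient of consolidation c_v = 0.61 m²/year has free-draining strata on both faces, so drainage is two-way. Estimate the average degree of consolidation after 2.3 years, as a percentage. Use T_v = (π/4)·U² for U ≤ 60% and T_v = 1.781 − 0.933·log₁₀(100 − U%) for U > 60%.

U ≈ 68.9 %

Drainage path length: H_d = H/2 = 1.9 m (double drainage).
T_v = c_v·t/H_d² = 0.61×2.3/1.9² = 0.38864.
T_v = 0.38864 corresponds to the U > 60% branch:
U = 1 − 10^((1.781 − T_v)/0.933)/100 = 0.6893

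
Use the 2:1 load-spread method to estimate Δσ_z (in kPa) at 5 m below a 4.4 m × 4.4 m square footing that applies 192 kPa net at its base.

By the 2:1 method the load spreads at 1 horizontal : 2 vertical, so at depth z the loaded area has grown by z in each plan dimension:
Δσ = qBL/((B+z)(L+z)) = 192×4.4×4.4/((4.4+5)(4.4+5)) = 42.068 kPa

Δσ_z ≈ 42.1 kPa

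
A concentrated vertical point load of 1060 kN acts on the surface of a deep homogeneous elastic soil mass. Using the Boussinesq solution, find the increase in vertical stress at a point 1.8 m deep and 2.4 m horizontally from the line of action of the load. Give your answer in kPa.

Δσ_z ≈ 12.1 kPa

Boussinesq vertical stress below a point load on an elastic half-space:
Δσ_z = 3P/(2πz²) · [1 + (r/z)²]^(−5/2)
r/z = 2.4/1.8 = 1.3333; [1+(r/z)²]^(−5/2) = 0.07776.
Δσ_z = 3×1060/(2π×1.8²) × 0.07776 = 156.21 × 0.07776 = 12.15 kPa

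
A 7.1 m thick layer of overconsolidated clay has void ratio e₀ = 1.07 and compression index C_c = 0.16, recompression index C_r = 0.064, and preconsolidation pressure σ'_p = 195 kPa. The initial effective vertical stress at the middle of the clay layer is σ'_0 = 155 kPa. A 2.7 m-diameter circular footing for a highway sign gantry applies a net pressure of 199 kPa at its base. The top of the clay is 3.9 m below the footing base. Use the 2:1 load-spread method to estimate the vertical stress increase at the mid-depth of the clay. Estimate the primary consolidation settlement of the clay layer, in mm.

Mid-depth of clay below the footing base: z = 3.9 + 7.1/2 = 7.45 m.
Stress increase at mid-clay by the 2:1 spreading method:
Δσ ≈ qD²/(D+z)² = 199×2.7²/(2.7+7.45)² = 14.081 kPa
Final effective stress: σ'_f = 155 + 14.081 = 169.08 kPa.
σ'_f = 169.08 ≤ σ'_p = 195 kPa, so the clay remains overconsolidated and only the recompression index applies:
S_c = C_r·H/(1+e₀)·log₁₀(σ'_f/σ'_0) = 0.064×7.1/2.07×log₁₀(169.08/155)
    = 0.21952 × 0.037761 = 0.008289 m

S_c ≈ 8.29 mm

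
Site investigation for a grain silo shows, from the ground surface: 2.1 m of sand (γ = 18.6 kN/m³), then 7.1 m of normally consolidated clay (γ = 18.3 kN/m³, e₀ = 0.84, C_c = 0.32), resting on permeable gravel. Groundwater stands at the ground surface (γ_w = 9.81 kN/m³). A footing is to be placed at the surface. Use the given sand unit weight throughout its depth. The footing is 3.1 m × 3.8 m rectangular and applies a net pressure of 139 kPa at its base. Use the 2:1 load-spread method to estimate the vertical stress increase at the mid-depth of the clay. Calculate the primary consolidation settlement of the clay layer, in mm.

Mid-depth of clay below the ground surface: z = 2.1 + 7.1/2 = 5.65 m.
Total vertical stress at mid-clay: σ_v = 18.6×2.1 + 18.3×3.55 = 104.03 kPa.
Pore pressure: u = 9.81×(5.65 − 0) = 55.427 kPa.
Initial effective stress: σ'_0 = σ_v − u = 104.03 − 55.427 = 48.603 kPa.
Stress increase at mid-clay by the 2:1 spreading method:
Δσ = qBL/((B+z)(L+z)) = 139×3.1×3.8/((3.1+5.65)(3.8+5.65)) = 19.803 kPa
Final effective stress: σ'_f = σ'_0 + Δσ = 48.603 + 19.803 = 68.406 kPa.
Normally consolidated clay, so the full stress increment lies on the virgin compression line:
S_c = C_c·H/(1+e₀)·log₁₀(σ'_f/σ'_0) = 0.32×7.1/(1+0.84)×log₁₀(68.406/48.603)
    = 1.2348 × 0.14843 = 0.1833 m

S_c ≈ 183 mm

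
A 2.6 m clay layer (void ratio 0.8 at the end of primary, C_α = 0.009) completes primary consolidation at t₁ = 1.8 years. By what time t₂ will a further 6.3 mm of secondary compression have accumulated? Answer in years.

S_s = C_α·H/(1+e_p)·log₁₀(t₂/t₁) ⇒ log₁₀(t₂/t₁) = S_s·(1+e_p)/(C_α·H).
log₁₀(t₂/t₁) = 0.0063 × (1+0.8) / (0.009×2.6) = 0.4846
t₂ = t₁ × 10^0.4846 = 1.8 × 3.052 = 5.494 years

t₂ ≈ 5.49 years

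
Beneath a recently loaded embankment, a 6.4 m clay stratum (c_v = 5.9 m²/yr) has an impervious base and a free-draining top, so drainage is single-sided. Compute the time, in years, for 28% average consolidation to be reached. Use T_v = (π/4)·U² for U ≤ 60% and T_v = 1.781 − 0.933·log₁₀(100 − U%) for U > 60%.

t ≈ 0.427 years

Drainage path length: H_d = H = 6.4 m (single drainage).
U ≤ 60%: T_v = (π/4)·U² = (π/4)×0.28² = 0.061575.
t = T_v·H_d²/c_v = 0.061575×6.4²/5.9 = 0.4275 years.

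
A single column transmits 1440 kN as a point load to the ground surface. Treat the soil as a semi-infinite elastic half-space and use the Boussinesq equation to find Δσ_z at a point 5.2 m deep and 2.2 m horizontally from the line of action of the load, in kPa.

Boussinesq vertical stress below a point load on an elastic half-space:
Δσ_z = 3P/(2πz²) · [1 + (r/z)²]^(−5/2)
r/z = 2.2/5.2 = 0.42308; [1+(r/z)²]^(−5/2) = 0.66255.
Δσ_z = 3×1440/(2π×5.2²) × 0.66255 = 25.427 × 0.66255 = 16.85 kPa

Δσ_z ≈ 16.8 kPa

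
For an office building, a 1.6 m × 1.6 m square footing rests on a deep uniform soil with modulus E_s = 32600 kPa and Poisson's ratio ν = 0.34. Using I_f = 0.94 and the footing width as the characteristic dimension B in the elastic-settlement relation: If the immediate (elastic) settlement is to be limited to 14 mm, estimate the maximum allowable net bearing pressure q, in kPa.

S_e = q·B·(1−ν²)/E_s · I_f  ⇒  q = S_e·E_s / (B·(1−ν²)·I_f).
q = 0.014 × 32600 / (1.6 × 0.8844 × 0.94) = 343.1 kPa

q ≈ 343 kPa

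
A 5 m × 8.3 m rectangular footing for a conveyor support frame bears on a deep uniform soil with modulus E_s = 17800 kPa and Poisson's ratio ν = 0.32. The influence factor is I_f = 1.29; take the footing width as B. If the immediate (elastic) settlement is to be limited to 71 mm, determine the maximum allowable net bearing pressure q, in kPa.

S_e = q·B·(1−ν²)/E_s · I_f  ⇒  q = S_e·E_s / (B·(1−ν²)·I_f).
q = 0.071 × 17800 / (5 × 0.8976 × 1.29) = 218.3 kPa

q ≈ 218 kPa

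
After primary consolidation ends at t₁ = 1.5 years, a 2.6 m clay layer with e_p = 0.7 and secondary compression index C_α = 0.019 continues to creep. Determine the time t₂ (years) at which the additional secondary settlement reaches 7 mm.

S_s = C_α·H/(1+e_p)·log₁₀(t₂/t₁) ⇒ log₁₀(t₂/t₁) = S_s·(1+e_p)/(C_α·H).
log₁₀(t₂/t₁) = 0.007 × (1+0.7) / (0.019×2.6) = 0.2409
t₂ = t₁ × 10^0.2409 = 1.5 × 1.741 = 2.612 years

t₂ ≈ 2.61 years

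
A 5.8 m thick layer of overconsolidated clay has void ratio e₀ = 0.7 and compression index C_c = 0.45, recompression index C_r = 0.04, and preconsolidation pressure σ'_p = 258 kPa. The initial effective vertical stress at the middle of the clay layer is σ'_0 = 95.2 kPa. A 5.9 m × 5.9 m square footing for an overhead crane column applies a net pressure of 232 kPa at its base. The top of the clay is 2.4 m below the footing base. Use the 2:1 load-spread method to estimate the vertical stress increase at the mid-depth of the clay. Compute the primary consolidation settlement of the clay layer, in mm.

S_c ≈ 30.6 mm

Mid-depth of clay below the footing base: z = 2.4 + 5.8/2 = 5.3 m.
Stress increase at mid-clay by the 2:1 spreading method:
Δσ = qBL/((B+z)(L+z)) = 232×5.9×5.9/((5.9+5.3)(5.9+5.3)) = 64.381 kPa
Final effective stress: σ'_f = 95.2 + 64.381 = 159.58 kPa.
σ'_f = 159.58 ≤ σ'_p = 258 kPa, so the clay remains overconsolidated and only the recompression index applies:
S_c = C_r·H/(1+e₀)·log₁₀(σ'_f/σ'_0) = 0.04×5.8/1.7×log₁₀(159.58/95.2)
    = 0.13647 × 0.22434 = 0.03062 m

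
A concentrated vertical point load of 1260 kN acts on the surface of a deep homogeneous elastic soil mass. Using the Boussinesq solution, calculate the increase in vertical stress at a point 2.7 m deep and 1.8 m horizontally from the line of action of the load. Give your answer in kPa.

Δσ_z ≈ 32.9 kPa

Boussinesq vertical stress below a point load on an elastic half-space:
Δσ_z = 3P/(2πz²) · [1 + (r/z)²]^(−5/2)
r/z = 1.8/2.7 = 0.66667; [1+(r/z)²]^(−5/2) = 0.39879.
Δσ_z = 3×1260/(2π×2.7²) × 0.39879 = 82.525 × 0.39879 = 32.91 kPa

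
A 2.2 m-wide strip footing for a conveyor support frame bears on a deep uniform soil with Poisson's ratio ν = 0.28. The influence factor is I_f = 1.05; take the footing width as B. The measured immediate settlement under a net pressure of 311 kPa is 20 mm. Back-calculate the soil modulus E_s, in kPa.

E_s ≈ 33100 kPa

S_e = q·B·(1−ν²)/E_s · I_f  ⇒  E_s = q·B·(1−ν²)·I_f / S_e.
E_s = 311 × 2.2 × 0.9216 × 1.05 / 0.02 = 33100 kPa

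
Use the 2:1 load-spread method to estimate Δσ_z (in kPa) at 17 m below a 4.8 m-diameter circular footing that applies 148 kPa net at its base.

Δσ_z ≈ 7.18 kPa

By the 2:1 method the load spreads at 1 horizontal : 2 vertical, so at depth z the loaded area has grown by z in each plan dimension:
Δσ ≈ qD²/(D+z)² = 148×4.8²/(4.8+17)² = 7.1752 kPa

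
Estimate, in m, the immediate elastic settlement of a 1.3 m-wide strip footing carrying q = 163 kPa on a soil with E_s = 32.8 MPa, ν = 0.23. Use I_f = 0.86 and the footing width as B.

Immediate (elastic) settlement: S_e = q·B·(1−ν²)/E_s · I_f.
E_s = 32.8 MPa = 32800 kPa.
S_e = 163 × 1.3 × (1 − 0.23²) / 32800 × 0.86
    = 163 × 1.3 × 0.9471 / 32800 × 0.86
    = 0.005262 m

S_e ≈ 0.00526 m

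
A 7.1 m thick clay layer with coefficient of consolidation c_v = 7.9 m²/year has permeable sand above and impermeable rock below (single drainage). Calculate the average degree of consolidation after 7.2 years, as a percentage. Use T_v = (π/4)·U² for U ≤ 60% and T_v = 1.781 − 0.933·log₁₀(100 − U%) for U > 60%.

Drainage path length: H_d = H = 7.1 m (single drainage).
T_v = c_v·t/H_d² = 7.9×7.2/7.1² = 1.1283.
T_v = 1.1283 corresponds to the U > 60% branch:
U = 1 − 10^((1.781 − T_v)/0.933)/100 = 0.9499

U ≈ 95 %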